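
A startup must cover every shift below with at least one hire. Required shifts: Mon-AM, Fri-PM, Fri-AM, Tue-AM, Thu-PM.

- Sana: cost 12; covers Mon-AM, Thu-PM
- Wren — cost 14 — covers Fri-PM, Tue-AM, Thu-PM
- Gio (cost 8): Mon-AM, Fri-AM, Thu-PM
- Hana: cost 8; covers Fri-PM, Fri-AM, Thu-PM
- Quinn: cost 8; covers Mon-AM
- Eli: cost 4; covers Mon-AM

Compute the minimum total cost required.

This is a weighted set-cover instance.
Choose Wren and Gio: together they cover Mon-AM, Fri-PM, Fri-AM, Tue-AM, Thu-PM — every shift.
Total cost: 14 + 8 = 22.

22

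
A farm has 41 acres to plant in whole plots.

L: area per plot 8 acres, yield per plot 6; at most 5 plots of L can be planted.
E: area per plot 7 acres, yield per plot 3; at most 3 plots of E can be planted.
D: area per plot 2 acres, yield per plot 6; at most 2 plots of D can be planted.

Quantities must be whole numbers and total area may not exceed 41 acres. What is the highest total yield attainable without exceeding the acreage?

D has the best ratio (6/2); taking only D gives at most 2×6 = 12 (stopped by the supply cap of 2).
Mixing does better — 4×L and 2×D: area 36 ≤ 41, yield 4·6 + 2·6 = 36.

36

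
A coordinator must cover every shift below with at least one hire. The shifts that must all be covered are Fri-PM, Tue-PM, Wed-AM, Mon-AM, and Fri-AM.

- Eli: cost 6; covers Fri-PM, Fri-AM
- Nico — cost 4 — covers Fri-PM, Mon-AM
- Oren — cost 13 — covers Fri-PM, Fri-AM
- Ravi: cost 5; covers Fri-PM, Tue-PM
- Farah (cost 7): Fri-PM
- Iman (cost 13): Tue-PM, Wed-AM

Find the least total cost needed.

23

Choose Eli, Nico, and Iman: together they cover Fri-PM, Tue-PM, Wed-AM, Mon-AM, Fri-AM — every shift.
Total cost: 6 + 4 + 13 = 23.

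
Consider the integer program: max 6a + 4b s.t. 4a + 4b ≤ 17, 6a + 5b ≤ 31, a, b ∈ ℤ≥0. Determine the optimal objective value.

24

(a,b)=(4,0) is feasible, giving 24.
(a,b)=(3,1) is feasible, giving 22.
(a,b)=(3,0) is feasible, giving 18.
Maximum is 24 at (a,b)=(4,0).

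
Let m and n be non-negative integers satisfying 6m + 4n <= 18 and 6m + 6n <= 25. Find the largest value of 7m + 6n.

(m,n)=(1,3): 6·1+4·3=18≤18, 6·1+6·3=24≤25, objective 25.
(m,n)=(0,4): 6·0+4·4=16≤18, 6·0+6·4=24≤25, objective 24.
Maximum is 25 at (m,n)=(1,3).

25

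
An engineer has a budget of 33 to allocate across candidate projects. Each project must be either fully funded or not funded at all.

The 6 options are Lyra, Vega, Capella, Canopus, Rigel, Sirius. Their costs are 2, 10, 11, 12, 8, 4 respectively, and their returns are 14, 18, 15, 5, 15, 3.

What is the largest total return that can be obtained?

This is an integer program with binary decision variables.
Vega + Capella + Rigel + Sirius: cost 10 + 11 + 8 + 4 = 33 ≤ 33, return 18 + 15 + 15 + 3 = 51.
Lyra + Vega + Canopus + Rigel: cost 2 + 10 + 12 + 8 = 32 ≤ 33, return 14 + 18 + 5 + 15 = 52.
Lyra + Vega + Capella + Rigel: cost 2 + 10 + 11 + 8 = 31 ≤ 33, return 14 + 18 + 15 + 15 = 62.
Best is Lyra, Vega, Capella, and Rigel with total return 62.

62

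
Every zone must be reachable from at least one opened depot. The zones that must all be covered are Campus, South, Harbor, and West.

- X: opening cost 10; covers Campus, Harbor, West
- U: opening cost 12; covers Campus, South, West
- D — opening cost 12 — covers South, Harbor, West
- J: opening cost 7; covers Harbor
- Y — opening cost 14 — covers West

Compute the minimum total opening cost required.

The greedy cost-per-new-zone heuristic would pick X and U for 22, but a cheaper cover exists.
Choose U and J: together they cover Campus, South, Harbor, West — every zone.
Total opening cost: 12 + 7 = 19.
No cover costs less than 19.

19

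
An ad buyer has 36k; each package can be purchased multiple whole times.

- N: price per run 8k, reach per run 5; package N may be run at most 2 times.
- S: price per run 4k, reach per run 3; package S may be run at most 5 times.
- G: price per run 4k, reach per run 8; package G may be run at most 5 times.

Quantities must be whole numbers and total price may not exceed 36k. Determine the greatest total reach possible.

52

G has the best ratio (8/4); taking only G gives at most 5×8 = 40 (stopped by the supply cap of 5).
Mixing does better — 4×S and 5×G: price 36 ≤ 36, reach 4·3 + 5·8 = 52.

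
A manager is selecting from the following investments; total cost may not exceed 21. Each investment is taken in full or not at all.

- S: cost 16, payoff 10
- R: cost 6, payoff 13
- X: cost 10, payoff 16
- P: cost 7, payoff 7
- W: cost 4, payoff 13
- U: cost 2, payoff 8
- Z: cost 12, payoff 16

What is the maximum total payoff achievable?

42

This is an integer program with binary decision variables.
R + X + W: cost 6 + 10 + 4 = 20 ≤ 21, payoff 13 + 16 + 13 = 42.
X + W + U: cost 10 + 4 + 2 = 16 ≤ 21, payoff 16 + 13 + 8 = 37.
R + P + W + U: cost 6 + 7 + 4 + 2 = 19 ≤ 21, payoff 13 + 7 + 13 + 8 = 41.
Best is R, X, and W with total payoff 42.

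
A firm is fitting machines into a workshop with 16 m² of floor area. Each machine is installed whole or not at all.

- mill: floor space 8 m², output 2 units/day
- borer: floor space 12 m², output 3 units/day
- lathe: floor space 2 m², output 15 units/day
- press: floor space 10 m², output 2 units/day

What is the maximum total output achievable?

18

Allowing fractional choices, the relaxed optimum would be about 18.5, but machines are indivisible.
lathe + press: floor space 2 + 10 = 12 ≤ 16, output 15 + 2 = 17.
borer + lathe: floor space 12 + 2 = 14 ≤ 16, output 3 + 15 = 18.
mill + lathe: floor space 8 + 2 = 10 ≤ 16, output 2 + 15 = 17.
Best is borer and lathe with total output 18.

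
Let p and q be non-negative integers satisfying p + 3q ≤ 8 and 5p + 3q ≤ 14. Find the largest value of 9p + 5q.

23

Relaxing integrality, the LP optimum is 25.20 at (p,q) = (2.8, 0), which is not an integer point.
(p,q)=(2,1): 1·2+3·1=5≤8, 5·2+3·1=13≤14, objective 23.
(p,q)=(1,2): 1·1+3·2=7≤8, 5·1+3·2=11≤14, objective 19.
(p,q)=(2,0): 1·2+3·0=2≤8, 5·2+3·0=10≤14, objective 18.
(p,q)=(1,1): 1·1+3·1=4≤8, 5·1+3·1=8≤14, objective 14.
The best lattice point is (2,1), giving 23.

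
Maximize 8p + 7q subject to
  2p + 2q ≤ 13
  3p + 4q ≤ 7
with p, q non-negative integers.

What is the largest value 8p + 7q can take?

(p,q)=(2,0): 2·2+2·0=4≤13, 3·2+4·0=6≤7, objective 16.
(p,q)=(1,1): 2·1+2·1=4≤13, 3·1+4·1=7≤7, objective 15.
The best lattice point is (2,0), giving 16.

16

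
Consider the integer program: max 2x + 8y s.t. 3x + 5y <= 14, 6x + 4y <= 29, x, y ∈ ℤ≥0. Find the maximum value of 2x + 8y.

18

(x,y)=(1,2): 3·1+5·2=13≤14, 6·1+4·2=14≤29, objective 18.
(x,y)=(0,2): 3·0+5·2=10≤14, 6·0+4·2=8≤29, objective 16.
(x,y)=(2,1): 3·2+5·1=11≤14, 6·2+4·1=16≤29, objective 12.
Maximum is 18 at (x,y)=(1,2).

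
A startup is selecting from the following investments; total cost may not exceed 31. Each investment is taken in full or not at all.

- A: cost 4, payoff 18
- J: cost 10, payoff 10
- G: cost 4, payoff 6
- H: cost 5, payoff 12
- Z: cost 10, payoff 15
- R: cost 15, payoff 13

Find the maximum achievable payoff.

Allowing fractional choices, the relaxed optimum would be about 59.0, but investments are indivisible.
A + J + G + Z: cost 4 + 10 + 4 + 10 = 28 ≤ 31, payoff 18 + 10 + 6 + 15 = 49.
A + G + H + Z: cost 4 + 4 + 5 + 10 = 23 ≤ 31, payoff 18 + 6 + 12 + 15 = 51.
A + J + H + Z: cost 4 + 10 + 5 + 10 = 29 ≤ 31, payoff 18 + 10 + 12 + 15 = 55.
Best is A, J, H, and Z with total payoff 55.

55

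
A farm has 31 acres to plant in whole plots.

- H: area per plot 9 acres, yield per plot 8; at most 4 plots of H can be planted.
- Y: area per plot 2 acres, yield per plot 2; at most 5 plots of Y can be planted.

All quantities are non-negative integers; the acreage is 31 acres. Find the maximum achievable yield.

Y has the best ratio (2/2); taking only Y gives at most 5×2 = 10 (stopped by the supply cap of 5).
Mixing does better — 3×H and 2×Y: area 31 ≤ 31, yield 3·8 + 2·2 = 28.

28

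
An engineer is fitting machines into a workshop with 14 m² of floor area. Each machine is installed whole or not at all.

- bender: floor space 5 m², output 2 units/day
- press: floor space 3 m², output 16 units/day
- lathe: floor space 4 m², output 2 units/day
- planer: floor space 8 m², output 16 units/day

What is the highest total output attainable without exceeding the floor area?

32

This is an integer program with binary decision variables.
Allowing fractional choices, the relaxed optimum would be about 33.5, but machines are indivisible.
bender + press + lathe: floor space 5 + 3 + 4 = 12 ≤ 14, output 2 + 16 + 2 = 20.
press + planer: floor space 3 + 8 = 11 ≤ 14, output 16 + 16 = 32.
Best is press and planer with total output 32.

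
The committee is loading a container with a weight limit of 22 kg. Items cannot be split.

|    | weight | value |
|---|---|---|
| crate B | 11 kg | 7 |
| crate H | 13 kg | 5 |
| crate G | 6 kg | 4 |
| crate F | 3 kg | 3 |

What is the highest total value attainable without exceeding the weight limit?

Allowing fractional choices, the relaxed optimum would be about 14.8, but items are indivisible.
crate H + crate G + crate F: weight 13 + 6 + 3 = 22 ≤ 22, value 5 + 4 + 3 = 12.
crate B + crate G + crate F: weight 11 + 6 + 3 = 20 ≤ 22, value 7 + 4 + 3 = 14.
Best is crate B, crate G, and crate F with total value 14.

14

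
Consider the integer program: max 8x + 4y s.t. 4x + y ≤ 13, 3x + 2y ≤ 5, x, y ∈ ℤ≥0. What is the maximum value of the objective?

(x,y)=(1,1): 4·1+1·1=5≤13, 3·1+2·1=5≤5, objective 12.
(x,y)=(0,2): 4·0+1·2=2≤13, 3·0+2·2=4≤5, objective 8.
Maximum is 12 at (x,y)=(1,1).

12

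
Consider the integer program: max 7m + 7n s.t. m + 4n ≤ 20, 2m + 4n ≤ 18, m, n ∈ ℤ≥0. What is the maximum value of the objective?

(m,n)=(9,0) is feasible, giving 63.
(m,n)=(8,0) is feasible, giving 56.
Maximum is 63 at (m,n)=(9,0).

63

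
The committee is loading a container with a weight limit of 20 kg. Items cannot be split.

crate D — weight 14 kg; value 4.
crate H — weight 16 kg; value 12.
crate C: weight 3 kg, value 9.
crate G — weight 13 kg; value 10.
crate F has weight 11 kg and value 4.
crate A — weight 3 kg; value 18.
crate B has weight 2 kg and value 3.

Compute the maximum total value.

Treat it as a binary knapsack problem.
Allowing fractional choices, the relaxed optimum would be about 39.2, but items are indivisible.
crate C + crate F + crate A + crate B: weight 3 + 11 + 3 + 2 = 19 ≤ 20, value 9 + 4 + 18 + 3 = 34.
crate C + crate G + crate A: weight 3 + 13 + 3 = 19 ≤ 20, value 9 + 10 + 18 = 37.
Best is crate C, crate G, and crate A with total value 37.

37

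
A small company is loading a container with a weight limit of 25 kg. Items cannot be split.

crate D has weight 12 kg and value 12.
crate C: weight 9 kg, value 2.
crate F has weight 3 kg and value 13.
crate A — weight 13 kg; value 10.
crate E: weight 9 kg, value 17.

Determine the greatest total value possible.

crate C + crate F + crate E: weight 9 + 3 + 9 = 21 ≤ 25, value 2 + 13 + 17 = 32.
crate F + crate A + crate E: weight 3 + 13 + 9 = 25 ≤ 25, value 13 + 10 + 17 = 40.
crate D + crate F + crate E: weight 12 + 3 + 9 = 24 ≤ 25, value 12 + 13 + 17 = 42.
Best is crate D, crate F, and crate E with total value 42.

42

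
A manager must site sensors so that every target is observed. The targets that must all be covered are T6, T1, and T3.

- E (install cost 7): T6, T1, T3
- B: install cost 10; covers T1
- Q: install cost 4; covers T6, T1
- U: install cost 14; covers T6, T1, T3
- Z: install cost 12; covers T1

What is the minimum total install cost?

The greedy cost-per-new-target heuristic would pick Q and E for 11, but a cheaper cover exists.
E alone covers T6, T1, T3 — every target.
Total install cost: 7.
No cover costs less than 7.

7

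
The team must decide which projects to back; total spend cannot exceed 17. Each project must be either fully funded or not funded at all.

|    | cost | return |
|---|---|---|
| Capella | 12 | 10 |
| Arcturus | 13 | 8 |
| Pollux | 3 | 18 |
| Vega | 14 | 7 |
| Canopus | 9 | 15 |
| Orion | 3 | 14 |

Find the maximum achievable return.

Allowing fractional choices, the relaxed optimum would be about 48.7, but projects are indivisible.
Pollux + Canopus: cost 3 + 9 = 12 ≤ 17, return 18 + 15 = 33.
Pollux + Canopus + Orion: cost 3 + 9 + 3 = 15 ≤ 17, return 18 + 15 + 14 = 47.
Best is Pollux, Canopus, and Orion with total return 47.

47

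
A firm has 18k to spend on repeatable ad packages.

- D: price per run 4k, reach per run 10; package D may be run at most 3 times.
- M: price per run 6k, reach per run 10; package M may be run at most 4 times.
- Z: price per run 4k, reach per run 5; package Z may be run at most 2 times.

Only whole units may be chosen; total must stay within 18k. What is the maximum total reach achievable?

Take 3×D and 1×M: price 18 ≤ 18, reach 3·10 + 1·10 = 40.
D has the best ratio (10/4) and is taken to its limit of 3; remaining capacity is filled optimally with the others.

40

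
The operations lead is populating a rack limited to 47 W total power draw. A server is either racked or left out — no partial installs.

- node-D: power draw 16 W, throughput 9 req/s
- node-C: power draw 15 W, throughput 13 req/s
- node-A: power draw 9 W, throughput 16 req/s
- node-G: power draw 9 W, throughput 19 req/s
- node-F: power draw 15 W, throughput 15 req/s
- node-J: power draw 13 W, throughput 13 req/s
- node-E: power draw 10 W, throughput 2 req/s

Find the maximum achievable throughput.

Take node-A, node-G, node-F, and node-J: power draw 9 + 9 + 15 + 13 = 46 ≤ 47, throughput 16 + 19 + 15 + 13 = 63.
No other feasible combination does better.

63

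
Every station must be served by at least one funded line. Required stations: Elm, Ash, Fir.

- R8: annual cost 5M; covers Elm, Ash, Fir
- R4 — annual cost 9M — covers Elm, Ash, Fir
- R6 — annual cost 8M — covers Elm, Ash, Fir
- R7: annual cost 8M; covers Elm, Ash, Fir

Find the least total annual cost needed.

5

R8 alone covers Elm, Ash, Fir — every station.
Total annual cost: 5.
No cover costs less than 5.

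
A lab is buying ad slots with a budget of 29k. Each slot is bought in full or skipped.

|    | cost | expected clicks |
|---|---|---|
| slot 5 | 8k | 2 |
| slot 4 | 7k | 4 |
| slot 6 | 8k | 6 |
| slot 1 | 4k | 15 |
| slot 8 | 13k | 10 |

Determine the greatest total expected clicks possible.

Allowing fractional choices, the relaxed optimum would be about 33.3, but ad slots are indivisible.
slot 4 + slot 1 + slot 8: cost 7 + 4 + 13 = 24 ≤ 29, expected clicks 4 + 15 + 10 = 29.
slot 6 + slot 1 + slot 8: cost 8 + 4 + 13 = 25 ≤ 29, expected clicks 6 + 15 + 10 = 31.
Best is slot 6, slot 1, and slot 8 with total expected clicks 31.

31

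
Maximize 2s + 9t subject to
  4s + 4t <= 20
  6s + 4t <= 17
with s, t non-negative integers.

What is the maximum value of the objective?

36

Relaxing integrality, the LP optimum is 38.25 at (s,t) = (0, 4.25), which is not an integer point.
(s,t)=(0,4): 4·0+4·4=16≤20, 6·0+4·4=16≤17, objective 36.
(s,t)=(0,3): 4·0+4·3=12≤20, 6·0+4·3=12≤17, objective 27.
Maximum is 36 at (s,t)=(0,4).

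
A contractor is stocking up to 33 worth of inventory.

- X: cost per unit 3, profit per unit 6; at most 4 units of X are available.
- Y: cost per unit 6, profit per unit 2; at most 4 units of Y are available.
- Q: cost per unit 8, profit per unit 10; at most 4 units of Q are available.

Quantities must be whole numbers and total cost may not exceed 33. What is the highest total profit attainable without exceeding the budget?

48

X has the best ratio (6/3); taking only X gives at most 4×6 = 24 (stopped by the supply cap of 4).
Mixing does better — 3×X and 3×Q: cost 33 ≤ 33, profit 3·6 + 3·10 = 48.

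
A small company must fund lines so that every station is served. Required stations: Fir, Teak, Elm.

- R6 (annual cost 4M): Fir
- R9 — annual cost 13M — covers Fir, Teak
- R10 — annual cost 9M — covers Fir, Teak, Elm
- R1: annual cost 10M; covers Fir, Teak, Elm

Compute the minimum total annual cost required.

9

R10 alone covers Fir, Teak, Elm — every station.
Total annual cost: 9.
No cover costs less than 9.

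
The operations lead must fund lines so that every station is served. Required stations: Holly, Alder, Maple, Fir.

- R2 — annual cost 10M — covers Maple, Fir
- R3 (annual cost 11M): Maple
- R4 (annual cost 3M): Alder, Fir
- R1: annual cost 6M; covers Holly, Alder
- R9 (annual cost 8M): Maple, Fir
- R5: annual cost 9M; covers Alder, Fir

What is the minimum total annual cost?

14

This is an integer covering problem.
Choose R1 and R9: together they cover Holly, Alder, Maple, Fir — every station.
Total annual cost: 6 + 8 = 14.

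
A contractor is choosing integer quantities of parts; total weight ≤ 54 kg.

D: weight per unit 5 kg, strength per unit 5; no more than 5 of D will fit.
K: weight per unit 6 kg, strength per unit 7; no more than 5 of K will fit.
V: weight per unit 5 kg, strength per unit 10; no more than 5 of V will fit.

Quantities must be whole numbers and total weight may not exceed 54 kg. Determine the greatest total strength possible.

This is a bounded integer knapsack.
V has the best ratio (10/5); taking only V gives at most 5×10 = 50 (stopped by the supply cap of 5).
Mixing does better — 1×D, 4×K, and 5×V: weight 54 ≤ 54, strength 1·5 + 4·7 + 5·10 = 83.

83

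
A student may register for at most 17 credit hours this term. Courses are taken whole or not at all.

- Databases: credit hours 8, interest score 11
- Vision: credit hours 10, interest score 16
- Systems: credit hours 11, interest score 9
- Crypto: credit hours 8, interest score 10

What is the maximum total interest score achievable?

Databases + Crypto: credit hours 8 + 8 = 16 ≤ 17, interest score 11 + 10 = 21.
Databases: credit hours 8 ≤ 17, interest score 11.
Vision: credit hours 10 ≤ 17, interest score 16.
Best is Databases and Crypto with total interest score 21.

21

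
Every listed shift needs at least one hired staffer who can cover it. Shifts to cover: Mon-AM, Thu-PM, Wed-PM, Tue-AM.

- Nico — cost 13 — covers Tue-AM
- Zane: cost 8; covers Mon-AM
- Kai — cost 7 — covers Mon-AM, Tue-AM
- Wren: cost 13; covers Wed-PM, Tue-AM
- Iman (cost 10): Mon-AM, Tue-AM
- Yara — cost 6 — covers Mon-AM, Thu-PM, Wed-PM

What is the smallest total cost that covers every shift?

This is an integer covering problem.
Choose Kai and Yara: together they cover Mon-AM, Thu-PM, Wed-PM, Tue-AM — every shift.
Total cost: 7 + 6 = 13.
No cover costs less than 13.

13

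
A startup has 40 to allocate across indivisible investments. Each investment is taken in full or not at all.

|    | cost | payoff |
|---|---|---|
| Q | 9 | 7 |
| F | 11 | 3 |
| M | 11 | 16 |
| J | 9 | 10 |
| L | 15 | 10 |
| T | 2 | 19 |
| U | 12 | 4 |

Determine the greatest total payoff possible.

This is an integer program with binary decision variables.
Allowing fractional choices, the relaxed optimum would be about 58.0, but investments are indivisible.
Q + M + J + T: cost 9 + 11 + 9 + 2 = 31 ≤ 40, payoff 7 + 16 + 10 + 19 = 52.
Q + M + L + T: cost 9 + 11 + 15 + 2 = 37 ≤ 40, payoff 7 + 16 + 10 + 19 = 52.
M + J + L + T: cost 11 + 9 + 15 + 2 = 37 ≤ 40, payoff 16 + 10 + 10 + 19 = 55.
Best is M, J, L, and T with total payoff 55.

55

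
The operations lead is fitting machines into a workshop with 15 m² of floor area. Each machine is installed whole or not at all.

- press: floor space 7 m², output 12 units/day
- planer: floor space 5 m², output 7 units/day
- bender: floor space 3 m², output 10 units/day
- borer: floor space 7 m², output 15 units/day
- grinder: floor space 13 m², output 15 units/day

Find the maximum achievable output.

32

planer + bender + borer: floor space 5 + 3 + 7 = 15 ≤ 15, output 7 + 10 + 15 = 32.
press + borer: floor space 7 + 7 = 14 ≤ 15, output 12 + 15 = 27.
press + planer + bender: floor space 7 + 5 + 3 = 15 ≤ 15, output 12 + 7 + 10 = 29.
Best is planer, bender, and borer with total output 32.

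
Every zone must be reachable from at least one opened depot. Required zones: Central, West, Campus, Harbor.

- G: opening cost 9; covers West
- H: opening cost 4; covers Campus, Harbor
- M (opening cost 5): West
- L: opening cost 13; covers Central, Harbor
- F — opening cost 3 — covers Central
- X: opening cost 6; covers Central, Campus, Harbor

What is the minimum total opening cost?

The greedy cost-per-new-zone heuristic would pick H, F, and M for 12, but a cheaper cover exists.
Choose M and X: together they cover Central, West, Campus, Harbor — every zone.
Total opening cost: 5 + 6 = 11.
No cover costs less than 11.

11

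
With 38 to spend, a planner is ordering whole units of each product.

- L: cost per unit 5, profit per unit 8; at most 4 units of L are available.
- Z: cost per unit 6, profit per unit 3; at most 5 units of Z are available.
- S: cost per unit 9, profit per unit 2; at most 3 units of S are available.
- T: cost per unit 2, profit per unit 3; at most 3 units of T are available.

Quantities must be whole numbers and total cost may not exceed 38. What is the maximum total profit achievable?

4×L, 1×Z, and 3×T: cost 32 ≤ 38, profit 4·8 + 1·3 + 3·3 = 44.
4×L, 2×Z, and 3×T: cost 38 ≤ 38, profit 4·8 + 2·3 + 3·3 = 47.
Best is 47.

47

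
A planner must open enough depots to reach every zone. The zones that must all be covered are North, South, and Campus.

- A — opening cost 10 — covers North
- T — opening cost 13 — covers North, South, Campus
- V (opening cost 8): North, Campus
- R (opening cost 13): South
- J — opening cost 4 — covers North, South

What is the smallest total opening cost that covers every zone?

Choose V and J: together they cover North, South, Campus — every zone.
Total opening cost: 8 + 4 = 12.
No cover costs less than 12.

12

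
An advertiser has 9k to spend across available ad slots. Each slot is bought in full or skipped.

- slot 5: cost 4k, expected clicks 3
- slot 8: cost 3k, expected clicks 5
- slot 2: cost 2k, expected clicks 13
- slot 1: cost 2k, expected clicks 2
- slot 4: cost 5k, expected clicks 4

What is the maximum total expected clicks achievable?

This is a 0-1 knapsack instance.
Take slot 5, slot 8, and slot 2: cost 4 + 3 + 2 = 9 ≤ 9, expected clicks 3 + 5 + 13 = 21.
No other feasible combination does better.

21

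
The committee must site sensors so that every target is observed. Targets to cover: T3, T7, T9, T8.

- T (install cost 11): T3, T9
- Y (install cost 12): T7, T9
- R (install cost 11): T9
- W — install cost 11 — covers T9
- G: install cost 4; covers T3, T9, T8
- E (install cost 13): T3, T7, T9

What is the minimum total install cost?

16

Choose Y and G: together they cover T3, T7, T9, T8 — every target.
Total install cost: 12 + 4 = 16.
No cover costs less than 16.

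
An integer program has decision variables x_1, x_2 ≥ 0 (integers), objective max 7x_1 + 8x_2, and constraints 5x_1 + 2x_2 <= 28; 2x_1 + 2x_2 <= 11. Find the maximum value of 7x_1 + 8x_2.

(x_1,x_2)=(0,5): 5·0+2·5=10≤28, 2·0+2·5=10≤11, objective 40.
(x_1,x_2)=(1,4): 5·1+2·4=13≤28, 2·1+2·4=10≤11, objective 39.
(x_1,x_2)=(0,4): 5·0+2·4=8≤28, 2·0+2·4=8≤11, objective 32.
No feasible integer point exceeds 40.

40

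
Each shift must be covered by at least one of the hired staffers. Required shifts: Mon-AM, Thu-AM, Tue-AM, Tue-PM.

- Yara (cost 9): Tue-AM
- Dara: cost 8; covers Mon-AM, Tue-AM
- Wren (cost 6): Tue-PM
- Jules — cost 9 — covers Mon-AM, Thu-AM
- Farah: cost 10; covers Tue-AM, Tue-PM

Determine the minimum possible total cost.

19

The greedy cost-per-new-shift heuristic would pick Dara, Wren, and Jules for 23, but a cheaper cover exists.
Choose Jules and Farah: together they cover Mon-AM, Thu-AM, Tue-AM, Tue-PM — every shift.
Total cost: 9 + 10 = 19.
No cover costs less than 19.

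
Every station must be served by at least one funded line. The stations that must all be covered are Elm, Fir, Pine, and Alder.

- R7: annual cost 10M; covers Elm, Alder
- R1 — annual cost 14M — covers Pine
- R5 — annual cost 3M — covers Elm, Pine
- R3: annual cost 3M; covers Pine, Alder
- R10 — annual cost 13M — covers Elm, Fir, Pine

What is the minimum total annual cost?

The greedy cost-per-new-station heuristic would pick R5, R3, and R10 for 19, but a cheaper cover exists.
Choose R3 and R10: together they cover Elm, Fir, Pine, Alder — every station.
Total annual cost: 3 + 13 = 16.
No cover costs less than 16.

16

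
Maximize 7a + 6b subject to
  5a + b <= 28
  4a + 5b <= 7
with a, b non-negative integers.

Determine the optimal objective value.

(a,b)=(1,0) is feasible, giving 7.
(a,b)=(0,1) is feasible, giving 6.
No feasible integer point exceeds 7.

7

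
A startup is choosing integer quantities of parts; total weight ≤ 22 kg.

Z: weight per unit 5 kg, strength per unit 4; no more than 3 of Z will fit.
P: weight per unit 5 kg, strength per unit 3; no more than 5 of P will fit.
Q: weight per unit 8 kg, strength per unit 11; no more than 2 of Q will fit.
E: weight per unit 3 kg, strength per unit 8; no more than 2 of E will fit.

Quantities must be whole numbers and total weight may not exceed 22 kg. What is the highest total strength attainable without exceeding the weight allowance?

2×Q and 2×E: weight 22 ≤ 22, strength 2·11 + 2·8 = 38.
1×Z, 1×Q, and 2×E: weight 19 ≤ 22, strength 1·4 + 1·11 + 2·8 = 31.
Best is 38.

38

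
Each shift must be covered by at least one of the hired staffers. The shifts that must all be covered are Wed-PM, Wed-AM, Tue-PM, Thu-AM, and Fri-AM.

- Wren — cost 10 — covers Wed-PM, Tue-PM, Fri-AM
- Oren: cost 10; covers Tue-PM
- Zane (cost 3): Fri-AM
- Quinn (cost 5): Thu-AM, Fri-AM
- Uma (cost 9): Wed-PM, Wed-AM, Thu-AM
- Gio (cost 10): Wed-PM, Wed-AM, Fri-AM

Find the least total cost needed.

This is a weighted set-cover instance.
Choose Wren and Uma: together they cover Wed-PM, Wed-AM, Tue-PM, Thu-AM, Fri-AM — every shift.
Total cost: 10 + 9 = 19.

19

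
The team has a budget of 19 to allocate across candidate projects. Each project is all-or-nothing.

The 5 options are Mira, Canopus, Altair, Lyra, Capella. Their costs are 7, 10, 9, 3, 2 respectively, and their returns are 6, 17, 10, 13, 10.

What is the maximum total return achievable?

Allowing fractional choices, the relaxed optimum would be about 44.4, but projects are indivisible.
Canopus + Lyra + Capella: cost 10 + 3 + 2 = 15 ≤ 19, return 17 + 13 + 10 = 40.
Mira + Canopus + Capella: cost 7 + 10 + 2 = 19 ≤ 19, return 6 + 17 + 10 = 33.
Altair + Lyra + Capella: cost 9 + 3 + 2 = 14 ≤ 19, return 10 + 13 + 10 = 33.
Best is Canopus, Lyra, and Capella with total return 40.

40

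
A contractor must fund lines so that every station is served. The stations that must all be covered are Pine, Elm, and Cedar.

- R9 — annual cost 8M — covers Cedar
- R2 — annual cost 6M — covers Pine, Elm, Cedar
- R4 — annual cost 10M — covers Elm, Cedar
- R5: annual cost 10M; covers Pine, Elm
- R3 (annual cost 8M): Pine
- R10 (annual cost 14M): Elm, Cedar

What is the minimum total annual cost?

R2 alone covers Pine, Elm, Cedar — every station.
Total annual cost: 6.
No cover costs less than 6.

6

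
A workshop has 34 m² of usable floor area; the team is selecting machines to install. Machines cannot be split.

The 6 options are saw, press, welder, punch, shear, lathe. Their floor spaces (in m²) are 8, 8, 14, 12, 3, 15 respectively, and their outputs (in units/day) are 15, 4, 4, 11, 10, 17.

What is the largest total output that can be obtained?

Allowing fractional choices, the relaxed optimum would be about 49.3, but machines are indivisible.
saw + press + shear + lathe: floor space 8 + 8 + 3 + 15 = 34 ≤ 34, output 15 + 4 + 10 + 17 = 46.
saw + shear + lathe: floor space 8 + 3 + 15 = 26 ≤ 34, output 15 + 10 + 17 = 42.
saw + press + punch + shear: floor space 8 + 8 + 12 + 3 = 31 ≤ 34, output 15 + 4 + 11 + 10 = 40.
Best is saw, press, shear, and lathe with total output 46.

46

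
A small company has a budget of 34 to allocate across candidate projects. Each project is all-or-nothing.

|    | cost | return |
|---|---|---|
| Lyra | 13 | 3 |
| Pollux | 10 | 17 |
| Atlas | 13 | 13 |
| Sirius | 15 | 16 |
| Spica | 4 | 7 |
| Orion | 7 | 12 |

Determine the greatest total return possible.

Take Pollux, Atlas, Spica, and Orion: cost 10 + 13 + 4 + 7 = 34 ≤ 34, return 17 + 13 + 7 + 12 = 49.
No other feasible combination does better.

49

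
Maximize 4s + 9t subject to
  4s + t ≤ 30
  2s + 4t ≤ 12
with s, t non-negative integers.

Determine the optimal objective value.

(s,t)=(0,3): 4·0+1·3=3≤30, 2·0+4·3=12≤12, objective 27.
(s,t)=(1,2): 4·1+1·2=6≤30, 2·1+4·2=10≤12, objective 22.
(s,t)=(0,2): 4·0+1·2=2≤30, 2·0+4·2=8≤12, objective 18.
No feasible integer point exceeds 27.

27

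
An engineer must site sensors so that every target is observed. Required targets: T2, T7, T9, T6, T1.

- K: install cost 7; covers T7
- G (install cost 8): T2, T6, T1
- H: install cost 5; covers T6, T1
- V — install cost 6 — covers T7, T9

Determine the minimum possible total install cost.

14

Choose G and V: together they cover T2, T7, T9, T6, T1 — every target.
Total install cost: 8 + 6 = 14.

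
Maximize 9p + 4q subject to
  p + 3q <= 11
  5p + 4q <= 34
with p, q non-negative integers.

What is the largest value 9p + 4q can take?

Relaxing integrality, the LP optimum is 61.20 at (p,q) = (6.8, 0), which is not an integer point.
(p,q)=(6,1): 1·6+3·1=9≤11, 5·6+4·1=34≤34, objective 58.
(p,q)=(6,0): 1·6+3·0=6≤11, 5·6+4·0=30≤34, objective 54.
(p,q)=(5,2): 1·5+3·2=11≤11, 5·5+4·2=33≤34, objective 53.
(p,q)=(5,1): 1·5+3·1=8≤11, 5·5+4·1=29≤34, objective 49.
Maximum is 58 at (p,q)=(6,1).

58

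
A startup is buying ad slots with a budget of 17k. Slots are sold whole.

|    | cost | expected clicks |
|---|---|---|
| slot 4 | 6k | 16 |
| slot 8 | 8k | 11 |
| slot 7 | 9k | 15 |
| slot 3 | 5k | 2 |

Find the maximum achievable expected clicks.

Allowing fractional choices, the relaxed optimum would be about 33.8, but ad slots are indivisible.
slot 4 + slot 8: cost 6 + 8 = 14 ≤ 17, expected clicks 16 + 11 = 27.
slot 4 + slot 7: cost 6 + 9 = 15 ≤ 17, expected clicks 16 + 15 = 31.
Best is slot 4 and slot 7 with total expected clicks 31.

31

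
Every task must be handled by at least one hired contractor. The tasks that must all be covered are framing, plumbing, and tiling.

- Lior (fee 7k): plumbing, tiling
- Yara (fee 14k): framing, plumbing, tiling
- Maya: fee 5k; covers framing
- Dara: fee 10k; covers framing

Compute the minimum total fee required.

Choose Lior and Maya: together they cover framing, plumbing, tiling — every task.
Total fee: 7 + 5 = 12.

12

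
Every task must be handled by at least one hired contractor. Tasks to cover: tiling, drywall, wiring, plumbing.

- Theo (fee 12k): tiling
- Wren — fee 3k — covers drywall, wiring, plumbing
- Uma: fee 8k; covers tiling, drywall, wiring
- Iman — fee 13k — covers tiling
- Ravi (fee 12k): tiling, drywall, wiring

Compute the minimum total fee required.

11

Choose Wren and Uma: together they cover tiling, drywall, wiring, plumbing — every task.
Total fee: 3 + 8 = 11.
No cover costs less than 11.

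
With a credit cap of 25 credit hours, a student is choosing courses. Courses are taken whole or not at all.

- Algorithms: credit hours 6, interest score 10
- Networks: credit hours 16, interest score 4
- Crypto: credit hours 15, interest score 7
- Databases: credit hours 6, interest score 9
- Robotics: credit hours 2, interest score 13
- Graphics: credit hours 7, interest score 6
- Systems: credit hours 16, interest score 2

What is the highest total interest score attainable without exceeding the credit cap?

38

Take Algorithms, Databases, Robotics, and Graphics: credit hours 6 + 6 + 2 + 7 = 21 ≤ 25, interest score 10 + 9 + 13 + 6 = 38.
No other feasible combination does better.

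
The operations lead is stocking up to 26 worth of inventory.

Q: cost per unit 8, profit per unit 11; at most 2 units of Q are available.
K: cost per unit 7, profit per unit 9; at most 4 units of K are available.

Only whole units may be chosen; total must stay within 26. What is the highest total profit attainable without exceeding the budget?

31

1×Q and 2×K: cost 22 ≤ 26, profit 1·11 + 2·9 = 29.
2×Q and 1×K: cost 23 ≤ 26, profit 2·11 + 1·9 = 31.
Best is 31.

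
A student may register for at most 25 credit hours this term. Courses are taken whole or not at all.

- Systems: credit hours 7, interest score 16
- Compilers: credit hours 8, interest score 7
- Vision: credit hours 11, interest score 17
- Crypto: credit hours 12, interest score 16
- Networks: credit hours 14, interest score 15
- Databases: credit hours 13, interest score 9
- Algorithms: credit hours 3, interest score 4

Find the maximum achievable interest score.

37

This is a 0-1 knapsack instance.
Take Systems, Vision, and Algorithms: credit hours 7 + 11 + 3 = 21 ≤ 25, interest score 16 + 17 + 4 = 37.
No other feasible combination does better.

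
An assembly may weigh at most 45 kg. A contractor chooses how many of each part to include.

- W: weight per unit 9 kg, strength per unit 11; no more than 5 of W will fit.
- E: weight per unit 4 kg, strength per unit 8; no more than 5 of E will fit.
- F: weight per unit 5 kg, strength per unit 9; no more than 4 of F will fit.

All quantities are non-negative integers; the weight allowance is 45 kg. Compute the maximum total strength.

This is a bounded integer knapsack.
E has the best ratio (8/4); taking only E gives at most 5×8 = 40 (stopped by the supply cap of 5).
Mixing does better — 1×W, 4×E, and 4×F: weight 45 ≤ 45, strength 1·11 + 4·8 + 4·9 = 79.

79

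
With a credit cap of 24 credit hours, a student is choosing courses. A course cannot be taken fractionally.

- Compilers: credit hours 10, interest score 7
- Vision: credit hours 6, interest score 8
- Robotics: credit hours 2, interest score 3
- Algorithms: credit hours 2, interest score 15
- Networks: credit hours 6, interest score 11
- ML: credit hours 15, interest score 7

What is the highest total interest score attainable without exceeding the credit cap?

Allowing fractional choices, the relaxed optimum would be about 42.6, but courses are indivisible.
Compilers + Robotics + Algorithms + Networks: credit hours 10 + 2 + 2 + 6 = 20 ≤ 24, interest score 7 + 3 + 15 + 11 = 36.
Vision + Robotics + Algorithms + Networks: credit hours 6 + 2 + 2 + 6 = 16 ≤ 24, interest score 8 + 3 + 15 + 11 = 37.
Compilers + Vision + Algorithms + Networks: credit hours 10 + 6 + 2 + 6 = 24 ≤ 24, interest score 7 + 8 + 15 + 11 = 41.
Best is Compilers, Vision, Algorithms, and Networks with total interest score 41.

41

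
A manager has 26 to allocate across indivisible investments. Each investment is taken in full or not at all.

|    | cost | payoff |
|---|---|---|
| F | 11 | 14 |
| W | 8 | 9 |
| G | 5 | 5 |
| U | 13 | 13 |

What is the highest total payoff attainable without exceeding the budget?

28

Allowing fractional choices, the relaxed optimum would be about 30.0, but investments are indivisible.
F + W + G: cost 11 + 8 + 5 = 24 ≤ 26, payoff 14 + 9 + 5 = 28.
F + U: cost 11 + 13 = 24 ≤ 26, payoff 14 + 13 = 27.
Best is F, W, and G with total payoff 28.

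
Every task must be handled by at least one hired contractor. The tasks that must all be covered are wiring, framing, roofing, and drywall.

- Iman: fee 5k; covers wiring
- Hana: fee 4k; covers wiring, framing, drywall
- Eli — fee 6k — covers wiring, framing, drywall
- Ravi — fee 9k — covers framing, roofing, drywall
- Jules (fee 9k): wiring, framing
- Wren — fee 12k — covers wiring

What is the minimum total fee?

Choose Hana and Ravi: together they cover wiring, framing, roofing, drywall — every task.
Total fee: 4 + 9 = 13.
No cover costs less than 13.

13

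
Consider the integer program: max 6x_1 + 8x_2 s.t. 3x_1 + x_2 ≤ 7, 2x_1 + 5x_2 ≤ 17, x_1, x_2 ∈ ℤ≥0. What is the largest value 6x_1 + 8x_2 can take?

The continuous relaxation peaks at (1.38, 2.85) with value 31.08; rounding to a feasible lattice point costs some objective.
(x_1,x_2)=(1,3): 3·1+1·3=6≤7, 2·1+5·3=17≤17, objective 30.
(x_1,x_2)=(0,3): 3·0+1·3=3≤7, 2·0+5·3=15≤17, objective 24.
(x_1,x_2)=(1,2): 3·1+1·2=5≤7, 2·1+5·2=12≤17, objective 22.
The best lattice point is (1,3), giving 30.

30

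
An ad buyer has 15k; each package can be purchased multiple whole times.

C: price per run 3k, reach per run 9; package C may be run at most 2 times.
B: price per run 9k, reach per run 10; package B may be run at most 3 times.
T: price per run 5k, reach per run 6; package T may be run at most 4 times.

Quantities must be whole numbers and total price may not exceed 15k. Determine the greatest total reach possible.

Take 2×C and 1×B: price 15 ≤ 15, reach 2·9 + 1·10 = 28.
C has the best ratio (9/3) and is taken to its limit of 2; remaining capacity is filled optimally with the others.

28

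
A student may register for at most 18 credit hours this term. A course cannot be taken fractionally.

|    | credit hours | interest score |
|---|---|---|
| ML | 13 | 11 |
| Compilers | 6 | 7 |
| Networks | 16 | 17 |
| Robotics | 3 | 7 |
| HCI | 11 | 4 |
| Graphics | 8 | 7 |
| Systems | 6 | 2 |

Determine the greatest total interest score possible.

This is an integer program with binary decision variables.
ML + Robotics: credit hours 13 + 3 = 16 ≤ 18, interest score 11 + 7 = 18.
Compilers + Robotics + Graphics: credit hours 6 + 3 + 8 = 17 ≤ 18, interest score 7 + 7 + 7 = 21.
Best is Compilers, Robotics, and Graphics with total interest score 21.

21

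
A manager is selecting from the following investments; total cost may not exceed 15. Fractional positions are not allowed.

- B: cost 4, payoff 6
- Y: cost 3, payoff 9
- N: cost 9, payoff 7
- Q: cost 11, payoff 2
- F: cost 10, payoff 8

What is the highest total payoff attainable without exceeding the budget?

17

Allowing fractional choices, the relaxed optimum would be about 21.4, but investments are indivisible.
Y + F: cost 3 + 10 = 13 ≤ 15, payoff 9 + 8 = 17.
Y + N: cost 3 + 9 = 12 ≤ 15, payoff 9 + 7 = 16.
Best is Y and F with total payoff 17.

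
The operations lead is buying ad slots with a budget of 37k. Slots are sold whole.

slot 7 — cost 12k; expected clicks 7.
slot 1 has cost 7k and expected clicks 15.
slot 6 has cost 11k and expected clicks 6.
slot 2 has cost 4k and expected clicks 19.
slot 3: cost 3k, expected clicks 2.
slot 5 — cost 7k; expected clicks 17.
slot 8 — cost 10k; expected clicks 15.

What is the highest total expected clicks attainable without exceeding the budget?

68

Take slot 1, slot 2, slot 3, slot 5, and slot 8: cost 7 + 4 + 3 + 7 + 10 = 31 ≤ 37, expected clicks 15 + 19 + 2 + 17 + 15 = 68.
No other feasible combination does better.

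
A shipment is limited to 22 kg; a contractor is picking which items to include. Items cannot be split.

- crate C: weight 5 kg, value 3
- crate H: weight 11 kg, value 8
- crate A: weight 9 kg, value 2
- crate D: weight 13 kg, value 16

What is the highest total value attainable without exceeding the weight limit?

Take crate C and crate D: weight 5 + 13 = 18 ≤ 22, value 3 + 16 = 19.
No other feasible combination does better.

19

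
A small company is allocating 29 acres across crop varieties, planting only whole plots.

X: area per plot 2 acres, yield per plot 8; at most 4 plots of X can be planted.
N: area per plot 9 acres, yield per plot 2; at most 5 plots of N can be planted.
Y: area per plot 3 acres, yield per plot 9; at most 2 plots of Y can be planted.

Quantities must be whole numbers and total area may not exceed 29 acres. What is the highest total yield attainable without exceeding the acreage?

X has the best ratio (8/2); taking only X gives at most 4×8 = 32 (stopped by the supply cap of 4).
Mixing does better — 4×X, 1×N, and 2×Y: area 23 ≤ 29, yield 4·8 + 1·2 + 2·9 = 52.

52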